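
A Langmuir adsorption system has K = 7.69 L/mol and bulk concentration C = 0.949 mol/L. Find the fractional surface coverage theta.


Langmuir isotherm: theta = K*C / (1 + K*C)
K*C = 7.69 * 0.949 = 7.29781
theta = 7.29781 / (1 + 7.29781) = 7.29781 / 8.29781
theta = 0.8795

0.8795


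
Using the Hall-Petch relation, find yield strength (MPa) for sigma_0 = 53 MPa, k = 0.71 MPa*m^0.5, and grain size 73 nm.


d = 73 nm = 7.3e-08 m
sqrt(d) = 0.0002701851
Hall-Petch contribution = k / sqrt(d) = 0.71 / 0.0002701851 = 2627.8 MPa
sigma = sigma_0 + k/sqrt(d) = 53 + 2627.8 = 2680.8 MPa

2680.8


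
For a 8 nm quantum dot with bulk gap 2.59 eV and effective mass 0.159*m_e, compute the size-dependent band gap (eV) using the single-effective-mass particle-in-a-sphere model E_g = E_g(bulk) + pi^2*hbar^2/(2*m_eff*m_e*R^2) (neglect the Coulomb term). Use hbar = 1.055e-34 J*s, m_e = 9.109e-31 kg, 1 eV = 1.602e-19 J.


Radius R = 8/2 nm = 4e-09 m
Confinement energy dE = pi^2 * hbar^2 / (2 * m_eff * m_e * R^2)
dE = pi^2 * (1.055e-34)^2 / (2 * 0.159 * 9.109e-31 * (4e-09)^2) J, divided by 1.602e-19 J/eV
dE = 0.148 eV
Total band gap = E_g(bulk) + dE = 2.59 + 0.148 = 2.738 eV

2.738


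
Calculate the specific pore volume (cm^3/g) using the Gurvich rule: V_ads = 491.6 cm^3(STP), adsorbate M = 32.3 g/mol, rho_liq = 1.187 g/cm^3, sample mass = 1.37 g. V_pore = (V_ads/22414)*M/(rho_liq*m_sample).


Moles adsorbed n = V_ads / 22414 = 491.6 / 22414 = 2.193272e-02 mol
Liquid volume V_liq = n * M / rho_liq = 2.193272e-02 * 32.3 / 1.187 = 0.59682 cm^3
Specific pore volume V_pore = V_liq / m_sample = 0.59682 / 1.37
V_pore = 0.4356 cm^3/g

0.4356


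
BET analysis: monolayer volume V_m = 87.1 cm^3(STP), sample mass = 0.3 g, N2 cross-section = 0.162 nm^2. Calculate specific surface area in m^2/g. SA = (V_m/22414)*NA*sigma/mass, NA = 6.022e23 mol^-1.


Number of moles in monolayer = V_m / 22414 = 87.1 / 22414 = 0.00388596
Number of molecules = moles * NA = 0.00388596 * 6.022e23
SA = molecules * sigma / mass
SA = (87.1 / 22414) * 6.022e23 * 0.162e-18 / 0.3
SA = 1263.7 m^2/g

1263.7


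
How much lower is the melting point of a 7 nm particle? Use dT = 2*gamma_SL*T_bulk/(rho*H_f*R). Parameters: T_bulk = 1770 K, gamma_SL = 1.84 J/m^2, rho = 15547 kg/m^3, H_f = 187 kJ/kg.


Radius R = 7/2 = 3.5 nm = 3.5e-09 m
Convert H_f = 187 kJ/kg = 187000 J/kg
dT = 2 * gamma_SL * T_bulk / (rho * H_f * R)
dT = 2 * 1.84 * 1770 / (15547 * 187000 * 3.5e-09)
dT = 640.1 K

640.1


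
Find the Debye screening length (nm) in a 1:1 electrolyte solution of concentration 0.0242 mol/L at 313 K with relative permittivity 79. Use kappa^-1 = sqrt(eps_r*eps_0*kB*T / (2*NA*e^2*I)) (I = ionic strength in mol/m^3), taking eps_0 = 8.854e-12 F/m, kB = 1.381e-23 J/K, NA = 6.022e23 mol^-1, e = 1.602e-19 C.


Ionic strength I = 0.0242 * 1^2 * 1000 = 24.2 mol/m^3
kappa^-1 = sqrt(79 * 8.854e-12 * 1.381e-23 * 313 / (2 * 6.022e23 * (1.602e-19)^2 * 24.2))
kappa^-1 = 2.01 nm

2.01


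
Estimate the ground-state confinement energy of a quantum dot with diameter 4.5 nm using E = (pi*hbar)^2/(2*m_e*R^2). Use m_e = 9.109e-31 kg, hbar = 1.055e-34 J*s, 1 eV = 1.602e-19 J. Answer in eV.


Radius R = 4.5/2 = 2.25 nm = 2.25e-09 m
E = (pi * 1.055e-34)^2 / (2 * 9.109e-31 * (2.25e-09)^2)
E(J) = 1.19107e-20
E = E(J) / 1.602e-19 = 0.0743 eV

0.0743


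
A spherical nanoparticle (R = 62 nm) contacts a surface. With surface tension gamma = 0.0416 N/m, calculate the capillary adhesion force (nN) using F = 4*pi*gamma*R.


Convert radius: R = 62 nm = 6.2e-08 m
F = 4 * pi * gamma * R
F = 4 * pi * 0.0416 * 6.2e-08
F = 3.24112e-08 N = 32.4112 nN

32.4112


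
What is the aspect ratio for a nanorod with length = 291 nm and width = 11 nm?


Aspect ratio AR = length / diameter
AR = 291 / 11
AR = 26.45

26.45


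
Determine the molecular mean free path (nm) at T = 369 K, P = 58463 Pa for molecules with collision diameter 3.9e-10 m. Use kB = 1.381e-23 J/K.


Mean free path: lambda = kB*T / (sqrt(2) * pi * d^2 * P)
lambda = 1.381e-23 * 369 / (sqrt(2) * pi * (3.9e-10)^2 * 58463)
lambda = 1.28987e-07 m
lambda = 128.99 nm

128.99


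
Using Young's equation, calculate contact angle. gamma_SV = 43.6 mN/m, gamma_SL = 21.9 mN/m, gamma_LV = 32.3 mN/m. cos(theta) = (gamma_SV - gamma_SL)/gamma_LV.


cos(theta) = (gamma_SV - gamma_SL) / gamma_LV
cos(theta) = (43.6 - 21.9) / 32.3
cos(theta) = 0.671827
theta = arccos(0.671827) = 47.79 degrees

47.79


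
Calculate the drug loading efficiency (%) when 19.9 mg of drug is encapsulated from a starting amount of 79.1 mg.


Drug loading efficiency = (drug loaded / drug initial) * 100
DLE = 19.9 / 79.1 * 100
DLE = 0.2516 * 100
DLE = 25.16%

25.16


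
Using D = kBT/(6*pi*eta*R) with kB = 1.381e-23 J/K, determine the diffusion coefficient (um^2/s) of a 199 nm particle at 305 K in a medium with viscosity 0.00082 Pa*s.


Radius R = 199/2 = 99.5 nm = 9.95e-08 m
D = kB*T / (6*pi*eta*R)
D = 1.381e-23 * 305 / (6 * pi * 0.00082 * 9.95e-08)
D = 2.73877e-12 m^2/s = 2.739 um^2/s

2.739


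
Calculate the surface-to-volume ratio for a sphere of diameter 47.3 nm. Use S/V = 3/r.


Radius r = 47.3/2 = 23.65 nm
S/V = 3 / r = 3 / 23.65
S/V = 0.1268 nm^-1

0.1268


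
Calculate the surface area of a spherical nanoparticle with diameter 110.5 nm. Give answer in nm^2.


Radius r = 110.5/2 = 55.25 nm
Surface area SA = 4 * pi * r^2
SA = 4 * pi * (55.25)^2
SA = 38359.63 nm^2

38359.63


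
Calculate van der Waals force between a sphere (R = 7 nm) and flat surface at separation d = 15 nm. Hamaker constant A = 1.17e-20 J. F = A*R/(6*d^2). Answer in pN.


Convert to SI: R = 7 nm = 7e-09 m, d = 15 nm = 1.5e-08 m
F = A * R / (6 * d^2)
F = 1.17e-20 * 7e-09 / (6 * (1.5e-08)^2)
F = 6.06667e-14 N = 0.061 pN

0.061


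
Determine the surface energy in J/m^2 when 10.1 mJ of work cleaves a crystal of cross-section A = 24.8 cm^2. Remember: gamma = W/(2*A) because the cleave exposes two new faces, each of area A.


Convert: A = 24.8 cm^2 = 0.00248 m^2, W = 10.1 mJ = 0.0101 J
Cleaving exposes two faces of area A, so total new surface = 2*A and gamma = W / (2*A)
gamma = 0.0101 / (2 * 0.00248)
gamma = 2.036 J/m^2

2.036


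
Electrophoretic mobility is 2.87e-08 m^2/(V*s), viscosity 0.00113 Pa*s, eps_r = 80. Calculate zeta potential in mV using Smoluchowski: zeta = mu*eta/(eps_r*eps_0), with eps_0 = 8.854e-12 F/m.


Smoluchowski equation: zeta = mu * eta / (eps_r * eps_0)
zeta = 2.87e-08 * 0.00113 / (80 * 8.854e-12)
zeta = 0.045786 V = 45.79 mV

45.79


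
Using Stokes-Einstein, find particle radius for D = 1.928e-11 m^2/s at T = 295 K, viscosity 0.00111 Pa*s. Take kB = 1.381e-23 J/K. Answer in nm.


Stokes-Einstein: R = kB*T / (6*pi*eta*D)
R = 1.381e-23 * 295 / (6 * pi * 0.00111 * 1.928e-11)
R = 1.00991e-08 m = 10.1 nm

10.1


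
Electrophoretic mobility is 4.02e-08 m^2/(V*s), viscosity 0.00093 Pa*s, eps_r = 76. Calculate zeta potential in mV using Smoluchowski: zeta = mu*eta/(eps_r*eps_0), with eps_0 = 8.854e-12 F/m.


Smoluchowski equation: zeta = mu * eta / (eps_r * eps_0)
zeta = 4.02e-08 * 0.00093 / (76 * 8.854e-12)
zeta = 0.055559 V = 55.56 mV

55.56


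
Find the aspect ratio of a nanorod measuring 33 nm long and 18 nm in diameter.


Aspect ratio AR = length / diameter
AR = 33 / 18
AR = 1.83

1.83


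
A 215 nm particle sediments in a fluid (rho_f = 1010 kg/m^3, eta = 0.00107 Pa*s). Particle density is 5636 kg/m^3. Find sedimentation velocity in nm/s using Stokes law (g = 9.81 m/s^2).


Radius R = 215/2 nm = 1.075e-07 m
Density difference = 5636 - 1010 = 4626 kg/m^3
v = 2 * R^2 * (rho_p - rho_f) * g / (9 * eta)
v = 2 * (1.075e-07)^2 * 4626 * 9.81 / (9 * 0.00107)
v = 1.08917e-07 m/s = 108.9169 nm/s

108.9169


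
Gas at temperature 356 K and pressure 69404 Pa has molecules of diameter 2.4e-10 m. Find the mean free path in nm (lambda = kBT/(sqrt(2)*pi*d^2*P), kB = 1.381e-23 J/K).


Mean free path: lambda = kB*T / (sqrt(2) * pi * d^2 * P)
lambda = 1.381e-23 * 356 / (sqrt(2) * pi * (2.4e-10)^2 * 69404)
lambda = 2.76804e-07 m
lambda = 276.8 nm

276.8


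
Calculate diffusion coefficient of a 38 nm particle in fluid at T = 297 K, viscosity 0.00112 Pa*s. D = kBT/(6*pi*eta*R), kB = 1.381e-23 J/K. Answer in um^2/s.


Radius R = 38/2 = 19 nm = 1.9e-08 m
D = kB*T / (6*pi*eta*R)
D = 1.381e-23 * 297 / (6 * pi * 0.00112 * 1.9e-08)
D = 1.02253e-11 m^2/s = 10.225 um^2/s

10.225


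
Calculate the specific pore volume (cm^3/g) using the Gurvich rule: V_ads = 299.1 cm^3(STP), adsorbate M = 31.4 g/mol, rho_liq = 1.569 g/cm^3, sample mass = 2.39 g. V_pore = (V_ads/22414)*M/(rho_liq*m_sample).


Moles adsorbed n = V_ads / 22414 = 299.1 / 22414 = 1.334434e-02 mol
Liquid volume V_liq = n * M / rho_liq = 1.334434e-02 * 31.4 / 1.569 = 0.26706 cm^3
Specific pore volume V_pore = V_liq / m_sample = 0.26706 / 2.39
V_pore = 0.1117 cm^3/g

0.1117


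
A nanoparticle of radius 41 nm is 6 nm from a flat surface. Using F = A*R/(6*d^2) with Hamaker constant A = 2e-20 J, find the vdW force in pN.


Convert to SI: R = 41 nm = 4.1e-08 m, d = 6 nm = 6e-09 m
F = A * R / (6 * d^2)
F = 2e-20 * 4.1e-08 / (6 * (6e-09)^2)
F = 3.7963e-12 N = 3.796 pN

3.796


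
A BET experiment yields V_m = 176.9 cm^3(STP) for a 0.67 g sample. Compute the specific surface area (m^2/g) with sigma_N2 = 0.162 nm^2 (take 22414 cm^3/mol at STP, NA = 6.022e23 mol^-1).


Number of moles in monolayer = V_m / 22414 = 176.9 / 22414 = 0.00789239
Number of molecules = moles * NA = 0.00789239 * 6.022e23
SA = molecules * sigma / mass
SA = (176.9 / 22414) * 6.022e23 * 0.162e-18 / 0.67
SA = 1149.2 m^2/g

1149.2


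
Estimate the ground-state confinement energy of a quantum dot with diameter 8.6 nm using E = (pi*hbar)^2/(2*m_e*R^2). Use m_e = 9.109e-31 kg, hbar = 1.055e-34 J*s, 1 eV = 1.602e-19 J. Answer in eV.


Radius R = 8.6/2 = 4.3 nm = 4.3e-09 m
E = (pi * 1.055e-34)^2 / (2 * 9.109e-31 * (4.3e-09)^2)
E(J) = 3.26112e-21
E = E(J) / 1.602e-19 = 0.0204 eV

0.0204


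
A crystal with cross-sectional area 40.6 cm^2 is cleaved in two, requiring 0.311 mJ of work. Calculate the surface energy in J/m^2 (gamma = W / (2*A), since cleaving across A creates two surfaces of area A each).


Convert: A = 40.6 cm^2 = 0.00406 m^2, W = 0.311 mJ = 0.000311 J
Cleaving exposes two faces of area A, so total new surface = 2*A and gamma = W / (2*A)
gamma = 0.000311 / (2 * 0.00406)
gamma = 0.038 J/m^2

0.038


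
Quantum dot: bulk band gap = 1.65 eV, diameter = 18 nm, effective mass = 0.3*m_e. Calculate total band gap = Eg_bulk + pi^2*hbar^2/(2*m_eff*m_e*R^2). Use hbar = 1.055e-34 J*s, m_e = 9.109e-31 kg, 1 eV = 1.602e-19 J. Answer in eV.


Radius R = 18/2 nm = 9e-09 m
Confinement energy dE = pi^2 * hbar^2 / (2 * m_eff * m_e * R^2)
dE = pi^2 * (1.055e-34)^2 / (2 * 0.3 * 9.109e-31 * (9e-09)^2) J, divided by 1.602e-19 J/eV
dE = 0.0155 eV
Total band gap = E_g(bulk) + dE = 1.65 + 0.0155 = 1.6655 eV

1.6655


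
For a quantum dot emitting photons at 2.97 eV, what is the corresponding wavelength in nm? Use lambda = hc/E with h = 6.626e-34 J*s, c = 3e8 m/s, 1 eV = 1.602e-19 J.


Convert energy: E = 2.97 eV = 2.97 * 1.602e-19 = 4.75794e-19 J
lambda = h*c / E = 6.626e-34 * 3e8 / 4.75794e-19
lambda = 4.17786e-07 m = 417.8 nm

417.8


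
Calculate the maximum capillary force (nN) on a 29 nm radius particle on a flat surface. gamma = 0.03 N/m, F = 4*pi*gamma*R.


Convert radius: R = 29 nm = 2.9e-08 m
F = 4 * pi * gamma * R
F = 4 * pi * 0.03 * 2.9e-08
F = 1.09327e-08 N = 10.9327 nN

10.9327


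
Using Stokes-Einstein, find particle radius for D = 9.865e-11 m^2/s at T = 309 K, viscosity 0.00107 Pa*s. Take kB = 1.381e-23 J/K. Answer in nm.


Stokes-Einstein: R = kB*T / (6*pi*eta*D)
R = 1.381e-23 * 309 / (6 * pi * 0.00107 * 9.865e-11)
R = 2.14472e-09 m = 2.14 nm

2.14


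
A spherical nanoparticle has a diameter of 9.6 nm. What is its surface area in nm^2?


Radius r = 9.6/2 = 4.8 nm
Surface area SA = 4 * pi * r^2
SA = 4 * pi * (4.8)^2
SA = 289.53 nm^2

289.53


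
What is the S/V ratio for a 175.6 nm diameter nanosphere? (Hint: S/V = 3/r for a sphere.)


Radius r = 175.6/2 = 87.8 nm
S/V = 3 / r = 3 / 87.8
S/V = 0.0342 nm^-1

0.0342


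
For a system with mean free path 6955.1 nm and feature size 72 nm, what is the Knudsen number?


Knudsen number Kn = lambda / L
Kn = 6955.1 / 72
Kn = 96.5986

96.5986


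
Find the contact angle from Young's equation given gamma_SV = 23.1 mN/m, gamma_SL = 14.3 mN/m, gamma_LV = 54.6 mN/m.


cos(theta) = (gamma_SV - gamma_SL) / gamma_LV
cos(theta) = (23.1 - 14.3) / 54.6
cos(theta) = 0.161172
theta = arccos(0.161172) = 80.73 degrees

80.73


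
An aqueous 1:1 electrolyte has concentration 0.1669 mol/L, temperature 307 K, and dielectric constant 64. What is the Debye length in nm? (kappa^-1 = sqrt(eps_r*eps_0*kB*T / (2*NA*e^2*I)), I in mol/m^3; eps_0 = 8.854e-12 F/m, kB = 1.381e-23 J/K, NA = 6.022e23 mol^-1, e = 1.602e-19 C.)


Ionic strength I = 0.1669 * 1^2 * 1000 = 166.9 mol/m^3
kappa^-1 = sqrt(64 * 8.854e-12 * 1.381e-23 * 307 / (2 * 6.022e23 * (1.602e-19)^2 * 166.9))
kappa^-1 = 0.682 nm

0.682


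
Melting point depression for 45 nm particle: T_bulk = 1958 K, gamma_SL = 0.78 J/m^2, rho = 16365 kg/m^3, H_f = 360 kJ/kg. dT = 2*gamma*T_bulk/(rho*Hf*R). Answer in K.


Radius R = 45/2 = 22.5 nm = 2.25e-08 m
Convert H_f = 360 kJ/kg = 360000 J/kg
dT = 2 * gamma_SL * T_bulk / (rho * H_f * R)
dT = 2 * 0.78 * 1958 / (16365 * 360000 * 2.25e-08)
dT = 23.0 K

23.0


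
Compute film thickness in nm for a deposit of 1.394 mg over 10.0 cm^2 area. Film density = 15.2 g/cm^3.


Convert: m = 1.394 mg = 1.3940e-06 kg, A = 10.0 cm^2 = 1.0000e-03 m^2, rho = 15.2 g/cm^3 = 15200 kg/m^3
t = m / (A * rho)
t = 1.3940e-06 / (1.0000e-03 * 15200)
t = 9.1711e-08 m = 91.7 nm

91.7


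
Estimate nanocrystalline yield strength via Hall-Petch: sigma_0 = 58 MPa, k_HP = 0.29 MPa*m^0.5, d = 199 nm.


d = 199 nm = 1.99e-07 m
sqrt(d) = 0.0004460942
Hall-Petch contribution = k / sqrt(d) = 0.29 / 0.0004460942 = 650.1 MPa
sigma = sigma_0 + k/sqrt(d) = 58 + 650.1 = 708.1 MPa

708.1


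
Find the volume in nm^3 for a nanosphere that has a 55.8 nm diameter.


Radius r = 55.8/2 = 27.9 nm
Volume V = (4/3) * pi * r^3
V = (4/3) * pi * (27.9)^3
V = 90970.63 nm^3

90970.63


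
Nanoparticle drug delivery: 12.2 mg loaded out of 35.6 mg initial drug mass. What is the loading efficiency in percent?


Drug loading efficiency = (drug loaded / drug initial) * 100
DLE = 12.2 / 35.6 * 100
DLE = 0.3427 * 100
DLE = 34.27%

34.27


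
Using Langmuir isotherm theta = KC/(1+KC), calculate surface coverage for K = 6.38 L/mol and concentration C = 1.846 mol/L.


Langmuir isotherm: theta = K*C / (1 + K*C)
K*C = 6.38 * 1.846 = 11.77748
theta = 11.77748 / (1 + 11.77748) = 11.77748 / 12.77748
theta = 0.9217

0.9217


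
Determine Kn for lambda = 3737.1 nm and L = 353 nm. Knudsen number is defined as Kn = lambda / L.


Knudsen number Kn = lambda / L
Kn = 3737.1 / 353
Kn = 10.5867

10.5867


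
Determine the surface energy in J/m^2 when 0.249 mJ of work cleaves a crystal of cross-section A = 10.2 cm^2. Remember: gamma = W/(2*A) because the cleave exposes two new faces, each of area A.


Convert: A = 10.2 cm^2 = 0.00102 m^2, W = 0.249 mJ = 0.000249 J
Cleaving exposes two faces of area A, so total new surface = 2*A and gamma = W / (2*A)
gamma = 0.000249 / (2 * 0.00102)
gamma = 0.122 J/m^2

0.122


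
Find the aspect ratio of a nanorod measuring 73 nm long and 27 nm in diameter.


Aspect ratio AR = length / diameter
AR = 73 / 27
AR = 2.7

2.7


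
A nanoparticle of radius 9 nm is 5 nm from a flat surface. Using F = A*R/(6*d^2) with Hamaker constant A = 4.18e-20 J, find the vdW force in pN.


Convert to SI: R = 9 nm = 9e-09 m, d = 5 nm = 5e-09 m
F = A * R / (6 * d^2)
F = 4.18e-20 * 9e-09 / (6 * (5e-09)^2)
F = 2.508e-12 N = 2.508 pN

2.508


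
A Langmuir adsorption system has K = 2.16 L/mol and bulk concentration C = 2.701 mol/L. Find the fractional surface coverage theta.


Langmuir isotherm: theta = K*C / (1 + K*C)
K*C = 2.16 * 2.701 = 5.83416
theta = 5.83416 / (1 + 5.83416) = 5.83416 / 6.83416
theta = 0.8537

0.8537


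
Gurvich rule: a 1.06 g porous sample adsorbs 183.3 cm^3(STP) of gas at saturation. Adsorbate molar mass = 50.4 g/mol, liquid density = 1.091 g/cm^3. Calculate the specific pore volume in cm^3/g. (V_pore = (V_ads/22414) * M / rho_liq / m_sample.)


Moles adsorbed n = V_ads / 22414 = 183.3 / 22414 = 8.177925e-03 mol
Liquid volume V_liq = n * M / rho_liq = 8.177925e-03 * 50.4 / 1.091 = 0.37779 cm^3
Specific pore volume V_pore = V_liq / m_sample = 0.37779 / 1.06
V_pore = 0.3564 cm^3/g

0.3564


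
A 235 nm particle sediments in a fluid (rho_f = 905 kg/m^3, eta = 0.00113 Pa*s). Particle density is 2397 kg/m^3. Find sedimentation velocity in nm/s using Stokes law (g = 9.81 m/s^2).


Radius R = 235/2 nm = 1.175e-07 m
Density difference = 2397 - 905 = 1492 kg/m^3
v = 2 * R^2 * (rho_p - rho_f) * g / (9 * eta)
v = 2 * (1.175e-07)^2 * 1492 * 9.81 / (9 * 0.00113)
v = 3.97395e-08 m/s = 39.7395 nm/s

39.7395


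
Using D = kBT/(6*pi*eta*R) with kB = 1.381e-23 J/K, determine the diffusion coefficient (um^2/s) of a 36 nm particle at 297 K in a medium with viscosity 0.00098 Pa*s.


Radius R = 36/2 = 18 nm = 1.8e-08 m
D = kB*T / (6*pi*eta*R)
D = 1.381e-23 * 297 / (6 * pi * 0.00098 * 1.8e-08)
D = 1.23353e-11 m^2/s = 12.335 um^2/s

12.335


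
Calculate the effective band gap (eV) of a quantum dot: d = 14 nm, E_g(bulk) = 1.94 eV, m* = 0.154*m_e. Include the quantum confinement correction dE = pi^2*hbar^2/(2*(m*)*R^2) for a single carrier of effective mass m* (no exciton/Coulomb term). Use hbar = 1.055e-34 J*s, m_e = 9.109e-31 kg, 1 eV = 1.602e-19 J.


Radius R = 14/2 nm = 7e-09 m
Confinement energy dE = pi^2 * hbar^2 / (2 * m_eff * m_e * R^2)
dE = pi^2 * (1.055e-34)^2 / (2 * 0.154 * 9.109e-31 * (7e-09)^2) J, divided by 1.602e-19 J/eV
dE = 0.0499 eV
Total band gap = E_g(bulk) + dE = 1.94 + 0.0499 = 1.9899 eV

1.9899


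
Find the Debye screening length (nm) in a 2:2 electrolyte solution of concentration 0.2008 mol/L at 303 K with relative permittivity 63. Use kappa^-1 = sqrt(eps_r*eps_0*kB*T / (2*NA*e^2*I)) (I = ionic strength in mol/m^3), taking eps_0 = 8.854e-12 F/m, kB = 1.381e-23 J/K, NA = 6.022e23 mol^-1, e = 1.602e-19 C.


Ionic strength I = 0.2008 * 2^2 * 1000 = 803.2 mol/m^3
kappa^-1 = sqrt(63 * 8.854e-12 * 1.381e-23 * 303 / (2 * 6.022e23 * (1.602e-19)^2 * 803.2))
kappa^-1 = 0.307 nm

0.307


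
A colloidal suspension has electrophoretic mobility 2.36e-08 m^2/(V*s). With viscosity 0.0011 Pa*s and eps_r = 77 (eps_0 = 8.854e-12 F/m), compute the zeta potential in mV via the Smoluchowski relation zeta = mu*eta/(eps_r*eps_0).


Smoluchowski equation: zeta = mu * eta / (eps_r * eps_0)
zeta = 2.36e-08 * 0.0011 / (77 * 8.854e-12)
zeta = 0.038078 V = 38.08 mV

38.08


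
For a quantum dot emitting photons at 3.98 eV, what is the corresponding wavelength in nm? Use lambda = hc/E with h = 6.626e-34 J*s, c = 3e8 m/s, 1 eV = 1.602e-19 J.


Convert energy: E = 3.98 eV = 3.98 * 1.602e-19 = 6.37596e-19 J
lambda = h*c / E = 6.626e-34 * 3e8 / 6.37596e-19
lambda = 3.11765e-07 m = 311.8 nm

311.8


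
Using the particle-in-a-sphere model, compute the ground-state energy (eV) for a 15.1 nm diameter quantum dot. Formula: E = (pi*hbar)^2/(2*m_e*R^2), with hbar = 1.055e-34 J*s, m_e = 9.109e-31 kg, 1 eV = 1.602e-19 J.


Radius R = 15.1/2 = 7.55 nm = 7.55e-09 m
E = (pi * 1.055e-34)^2 / (2 * 9.109e-31 * (7.55e-09)^2)
E(J) = 1.05782e-21
E = E(J) / 1.602e-19 = 0.0066 eV

0.0066


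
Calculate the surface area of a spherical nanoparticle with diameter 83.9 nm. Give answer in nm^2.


Radius r = 83.9/2 = 41.95 nm
Surface area SA = 4 * pi * r^2
SA = 4 * pi * (41.95)^2
SA = 22114.33 nm^2

22114.33


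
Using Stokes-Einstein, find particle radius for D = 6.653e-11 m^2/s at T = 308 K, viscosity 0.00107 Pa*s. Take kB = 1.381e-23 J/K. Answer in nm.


Stokes-Einstein: R = kB*T / (6*pi*eta*D)
R = 1.381e-23 * 308 / (6 * pi * 0.00107 * 6.653e-11)
R = 3.16987e-09 m = 3.17 nm

3.17


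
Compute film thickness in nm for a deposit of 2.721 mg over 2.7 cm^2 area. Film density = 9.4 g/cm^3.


Convert: m = 2.721 mg = 2.7210e-06 kg, A = 2.7 cm^2 = 2.7000e-04 m^2, rho = 9.4 g/cm^3 = 9400 kg/m^3
t = m / (A * rho)
t = 2.7210e-06 / (2.7000e-04 * 9400)
t = 1.0721e-06 m = 1072.1 nm

1072.1


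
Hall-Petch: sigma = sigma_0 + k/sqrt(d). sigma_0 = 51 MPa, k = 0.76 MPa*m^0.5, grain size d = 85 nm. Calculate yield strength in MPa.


d = 85 nm = 8.5e-08 m
sqrt(d) = 0.0002915476
Hall-Petch contribution = k / sqrt(d) = 0.76 / 0.0002915476 = 2606.8 MPa
sigma = sigma_0 + k/sqrt(d) = 51 + 2606.8 = 2657.8 MPa

2657.8


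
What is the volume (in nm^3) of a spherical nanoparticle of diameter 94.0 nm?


Radius r = 94.0/2 = 47 nm
Volume V = (4/3) * pi * r^3
V = (4/3) * pi * (47)^3
V = 434892.77 nm^3

434892.77


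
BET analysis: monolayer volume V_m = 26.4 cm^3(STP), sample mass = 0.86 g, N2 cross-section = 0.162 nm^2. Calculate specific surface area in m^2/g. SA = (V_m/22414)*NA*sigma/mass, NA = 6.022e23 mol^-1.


Number of moles in monolayer = V_m / 22414 = 26.4 / 22414 = 0.00117784
Number of molecules = moles * NA = 0.00117784 * 6.022e23
SA = molecules * sigma / mass
SA = (26.4 / 22414) * 6.022e23 * 0.162e-18 / 0.86
SA = 133.6 m^2/g

133.6


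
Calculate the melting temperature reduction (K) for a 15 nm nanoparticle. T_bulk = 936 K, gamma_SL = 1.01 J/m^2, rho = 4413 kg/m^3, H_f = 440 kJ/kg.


Radius R = 15/2 = 7.5 nm = 7.5e-09 m
Convert H_f = 440 kJ/kg = 440000 J/kg
dT = 2 * gamma_SL * T_bulk / (rho * H_f * R)
dT = 2 * 1.01 * 936 / (4413 * 440000 * 7.5e-09)
dT = 129.8 K

129.8


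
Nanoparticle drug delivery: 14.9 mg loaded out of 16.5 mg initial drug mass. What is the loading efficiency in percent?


Drug loading efficiency = (drug loaded / drug initial) * 100
DLE = 14.9 / 16.5 * 100
DLE = 0.903 * 100
DLE = 90.3%

90.3


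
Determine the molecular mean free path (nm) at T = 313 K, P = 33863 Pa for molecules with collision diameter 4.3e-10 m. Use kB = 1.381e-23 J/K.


Mean free path: lambda = kB*T / (sqrt(2) * pi * d^2 * P)
lambda = 1.381e-23 * 313 / (sqrt(2) * pi * (4.3e-10)^2 * 33863)
lambda = 1.55386e-07 m
lambda = 155.39 nm

155.39


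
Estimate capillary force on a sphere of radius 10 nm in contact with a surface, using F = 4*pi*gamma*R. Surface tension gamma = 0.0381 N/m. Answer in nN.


Convert radius: R = 10 nm = 1e-08 m
F = 4 * pi * gamma * R
F = 4 * pi * 0.0381 * 1e-08
F = 4.78779e-09 N = 4.7878 nN

4.7878


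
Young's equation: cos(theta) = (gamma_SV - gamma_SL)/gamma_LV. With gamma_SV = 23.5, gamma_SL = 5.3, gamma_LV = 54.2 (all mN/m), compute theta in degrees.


cos(theta) = (gamma_SV - gamma_SL) / gamma_LV
cos(theta) = (23.5 - 5.3) / 54.2
cos(theta) = 0.335793
theta = arccos(0.335793) = 70.38 degrees

70.38


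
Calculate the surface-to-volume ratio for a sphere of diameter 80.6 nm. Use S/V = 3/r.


Radius r = 80.6/2 = 40.3 nm
S/V = 3 / r = 3 / 40.3
S/V = 0.0744 nm^-1

0.0744


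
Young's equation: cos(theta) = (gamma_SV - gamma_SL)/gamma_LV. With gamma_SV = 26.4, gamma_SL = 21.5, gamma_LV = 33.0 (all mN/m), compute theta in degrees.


cos(theta) = (gamma_SV - gamma_SL) / gamma_LV
cos(theta) = (26.4 - 21.5) / 33.0
cos(theta) = 0.148485
theta = arccos(0.148485) = 81.46 degrees

81.46


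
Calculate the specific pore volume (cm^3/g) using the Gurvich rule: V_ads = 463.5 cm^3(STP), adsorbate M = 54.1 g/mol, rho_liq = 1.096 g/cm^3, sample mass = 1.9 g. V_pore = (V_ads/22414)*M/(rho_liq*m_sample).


Moles adsorbed n = V_ads / 22414 = 463.5 / 22414 = 2.067904e-02 mol
Liquid volume V_liq = n * M / rho_liq = 2.067904e-02 * 54.1 / 1.096 = 1.02074 cm^3
Specific pore volume V_pore = V_liq / m_sample = 1.02074 / 1.9
V_pore = 0.5372 cm^3/g

0.5372


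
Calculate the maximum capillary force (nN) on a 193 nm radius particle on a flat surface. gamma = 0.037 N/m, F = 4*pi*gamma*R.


Convert radius: R = 193 nm = 1.93e-07 m
F = 4 * pi * gamma * R
F = 4 * pi * 0.037 * 1.93e-07
F = 8.97365e-08 N = 89.7365 nN

89.7365


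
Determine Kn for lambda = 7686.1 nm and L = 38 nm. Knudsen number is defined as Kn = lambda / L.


Knudsen number Kn = lambda / L
Kn = 7686.1 / 38
Kn = 202.2658

202.2658


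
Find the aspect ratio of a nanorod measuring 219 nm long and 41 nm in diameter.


Aspect ratio AR = length / diameter
AR = 219 / 41
AR = 5.34

5.34


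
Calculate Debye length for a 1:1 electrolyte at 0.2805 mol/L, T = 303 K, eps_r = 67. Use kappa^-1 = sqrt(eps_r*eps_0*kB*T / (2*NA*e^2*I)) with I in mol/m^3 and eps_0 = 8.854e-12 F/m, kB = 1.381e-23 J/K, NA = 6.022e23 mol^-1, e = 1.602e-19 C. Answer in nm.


Ionic strength I = 0.2805 * 1^2 * 1000 = 280.5 mol/m^3
kappa^-1 = sqrt(67 * 8.854e-12 * 1.381e-23 * 303 / (2 * 6.022e23 * (1.602e-19)^2 * 280.5))
kappa^-1 = 0.535 nm

0.535


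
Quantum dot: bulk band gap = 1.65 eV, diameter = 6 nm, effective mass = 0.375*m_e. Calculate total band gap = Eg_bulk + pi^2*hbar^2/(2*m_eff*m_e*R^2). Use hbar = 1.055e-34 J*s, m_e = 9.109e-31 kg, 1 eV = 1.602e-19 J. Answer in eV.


Radius R = 6/2 nm = 3e-09 m
Confinement energy dE = pi^2 * hbar^2 / (2 * m_eff * m_e * R^2)
dE = pi^2 * (1.055e-34)^2 / (2 * 0.375 * 9.109e-31 * (3e-09)^2) J, divided by 1.602e-19 J/eV
dE = 0.1115 eV
Total band gap = E_g(bulk) + dE = 1.65 + 0.1115 = 1.7615 eV

1.7615


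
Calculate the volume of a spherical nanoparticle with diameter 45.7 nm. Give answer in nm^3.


Radius r = 45.7/2 = 22.85 nm
Volume V = (4/3) * pi * r^3
V = (4/3) * pi * (22.85)^3
V = 49974.36 nm^3

49974.36


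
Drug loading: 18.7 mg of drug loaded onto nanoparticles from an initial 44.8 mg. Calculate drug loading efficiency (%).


Drug loading efficiency = (drug loaded / drug initial) * 100
DLE = 18.7 / 44.8 * 100
DLE = 0.4174 * 100
DLE = 41.74%

41.74


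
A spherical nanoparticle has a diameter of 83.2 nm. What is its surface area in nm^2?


Radius r = 83.2/2 = 41.6 nm
Surface area SA = 4 * pi * r^2
SA = 4 * pi * (41.6)^2
SA = 21746.86 nm^2

21746.86


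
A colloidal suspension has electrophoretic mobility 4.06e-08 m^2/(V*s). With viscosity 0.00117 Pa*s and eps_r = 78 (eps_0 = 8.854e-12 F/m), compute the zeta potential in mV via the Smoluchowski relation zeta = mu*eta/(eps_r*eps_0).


Smoluchowski equation: zeta = mu * eta / (eps_r * eps_0)
zeta = 4.06e-08 * 0.00117 / (78 * 8.854e-12)
zeta = 0.068782 V = 68.78 mV

68.78


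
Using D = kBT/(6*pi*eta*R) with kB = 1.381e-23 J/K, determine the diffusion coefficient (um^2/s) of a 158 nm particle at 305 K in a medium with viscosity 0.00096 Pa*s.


Radius R = 158/2 = 79 nm = 7.9e-08 m
D = kB*T / (6*pi*eta*R)
D = 1.381e-23 * 305 / (6 * pi * 0.00096 * 7.9e-08)
D = 2.94642e-12 m^2/s = 2.946 um^2/s

2.946


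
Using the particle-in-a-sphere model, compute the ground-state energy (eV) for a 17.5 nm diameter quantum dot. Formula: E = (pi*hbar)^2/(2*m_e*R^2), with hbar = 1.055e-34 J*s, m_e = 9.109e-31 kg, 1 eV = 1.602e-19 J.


Radius R = 17.5/2 = 8.75 nm = 8.75e-09 m
E = (pi * 1.055e-34)^2 / (2 * 9.109e-31 * (8.75e-09)^2)
E(J) = 7.87568e-22
E = E(J) / 1.602e-19 = 0.0049 eV

0.0049


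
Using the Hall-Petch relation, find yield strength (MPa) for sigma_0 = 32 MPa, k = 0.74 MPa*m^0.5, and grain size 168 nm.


d = 168 nm = 1.68e-07 m
sqrt(d) = 0.000409878
Hall-Petch contribution = k / sqrt(d) = 0.74 / 0.000409878 = 1805.4 MPa
sigma = sigma_0 + k/sqrt(d) = 32 + 1805.4 = 1837.4 MPa

1837.4


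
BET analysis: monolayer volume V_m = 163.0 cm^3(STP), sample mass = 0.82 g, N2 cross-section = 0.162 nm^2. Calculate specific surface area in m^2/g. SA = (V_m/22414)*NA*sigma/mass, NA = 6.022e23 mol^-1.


Number of moles in monolayer = V_m / 22414 = 163.0 / 22414 = 0.00727224
Number of molecules = moles * NA = 0.00727224 * 6.022e23
SA = molecules * sigma / mass
SA = (163.0 / 22414) * 6.022e23 * 0.162e-18 / 0.82
SA = 865.2 m^2/g

865.2


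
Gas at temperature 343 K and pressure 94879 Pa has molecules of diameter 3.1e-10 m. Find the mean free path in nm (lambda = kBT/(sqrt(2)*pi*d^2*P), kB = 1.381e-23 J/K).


Mean free path: lambda = kB*T / (sqrt(2) * pi * d^2 * P)
lambda = 1.381e-23 * 343 / (sqrt(2) * pi * (3.1e-10)^2 * 94879)
lambda = 1.16931e-07 m
lambda = 116.93 nm

116.93


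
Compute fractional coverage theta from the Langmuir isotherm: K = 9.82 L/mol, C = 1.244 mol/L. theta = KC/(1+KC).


Langmuir isotherm: theta = K*C / (1 + K*C)
K*C = 9.82 * 1.244 = 12.21608
theta = 12.21608 / (1 + 12.21608) = 12.21608 / 13.21608
theta = 0.9243

0.9243


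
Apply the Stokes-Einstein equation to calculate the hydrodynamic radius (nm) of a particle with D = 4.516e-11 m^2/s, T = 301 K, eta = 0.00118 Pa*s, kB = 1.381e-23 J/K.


Stokes-Einstein: R = kB*T / (6*pi*eta*D)
R = 1.381e-23 * 301 / (6 * pi * 0.00118 * 4.516e-11)
R = 4.13831e-09 m = 4.14 nm

4.14


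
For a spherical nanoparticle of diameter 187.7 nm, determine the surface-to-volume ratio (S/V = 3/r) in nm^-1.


Radius r = 187.7/2 = 93.85 nm
S/V = 3 / r = 3 / 93.85
S/V = 0.032 nm^-1

0.032


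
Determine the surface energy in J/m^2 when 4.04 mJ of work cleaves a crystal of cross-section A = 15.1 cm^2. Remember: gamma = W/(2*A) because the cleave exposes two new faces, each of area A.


Convert: A = 15.1 cm^2 = 0.00151 m^2, W = 4.04 mJ = 0.00404 J
Cleaving exposes two faces of area A, so total new surface = 2*A and gamma = W / (2*A)
gamma = 0.00404 / (2 * 0.00151)
gamma = 1.338 J/m^2

1.338


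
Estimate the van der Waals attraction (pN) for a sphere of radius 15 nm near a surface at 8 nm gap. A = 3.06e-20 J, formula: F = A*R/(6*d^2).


Convert to SI: R = 15 nm = 1.5e-08 m, d = 8 nm = 8e-09 m
F = A * R / (6 * d^2)
F = 3.06e-20 * 1.5e-08 / (6 * (8e-09)^2)
F = 1.19531e-12 N = 1.195 pN

1.195


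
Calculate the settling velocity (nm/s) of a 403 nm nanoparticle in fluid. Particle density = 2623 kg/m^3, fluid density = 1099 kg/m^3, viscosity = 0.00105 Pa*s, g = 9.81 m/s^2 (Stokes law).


Radius R = 403/2 nm = 2.015e-07 m
Density difference = 2623 - 1099 = 1524 kg/m^3
v = 2 * R^2 * (rho_p - rho_f) * g / (9 * eta)
v = 2 * (2.015e-07)^2 * 1524 * 9.81 / (9 * 0.00105)
v = 1.2847e-07 m/s = 128.4702 nm/s

128.4702


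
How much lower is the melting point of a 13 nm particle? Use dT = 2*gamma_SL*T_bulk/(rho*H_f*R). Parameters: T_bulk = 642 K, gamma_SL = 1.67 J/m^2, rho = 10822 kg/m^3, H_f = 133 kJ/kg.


Radius R = 13/2 = 6.5 nm = 6.5e-09 m
Convert H_f = 133 kJ/kg = 133000 J/kg
dT = 2 * gamma_SL * T_bulk / (rho * H_f * R)
dT = 2 * 1.67 * 642 / (10822 * 133000 * 6.5e-09)
dT = 229.2 K

229.2


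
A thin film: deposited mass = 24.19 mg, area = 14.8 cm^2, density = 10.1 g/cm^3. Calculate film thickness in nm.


Convert: m = 24.19 mg = 2.4190e-05 kg, A = 14.8 cm^2 = 1.4800e-03 m^2, rho = 10.1 g/cm^3 = 10100 kg/m^3
t = m / (A * rho)
t = 2.4190e-05 / (1.4800e-03 * 10100)
t = 1.6183e-06 m = 1618.3 nm

1618.3


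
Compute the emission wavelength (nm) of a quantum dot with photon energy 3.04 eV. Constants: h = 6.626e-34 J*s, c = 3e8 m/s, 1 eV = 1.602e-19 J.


Convert energy: E = 3.04 eV = 3.04 * 1.602e-19 = 4.87008e-19 J
lambda = h*c / E = 6.626e-34 * 3e8 / 4.87008e-19
lambda = 4.08166e-07 m = 408.2 nm

408.2


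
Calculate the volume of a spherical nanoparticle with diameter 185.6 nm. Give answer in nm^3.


Radius r = 185.6/2 = 92.8 nm
Volume V = (4/3) * pi * r^3
V = (4/3) * pi * (92.8)^3
V = 3347592.13 nm^3

3347592.13


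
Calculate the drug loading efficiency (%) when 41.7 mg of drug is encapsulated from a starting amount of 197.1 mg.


Drug loading efficiency = (drug loaded / drug initial) * 100
DLE = 41.7 / 197.1 * 100
DLE = 0.2116 * 100
DLE = 21.16%

21.16


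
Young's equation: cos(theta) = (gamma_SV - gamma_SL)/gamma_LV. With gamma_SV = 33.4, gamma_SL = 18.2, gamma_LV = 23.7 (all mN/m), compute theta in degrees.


cos(theta) = (gamma_SV - gamma_SL) / gamma_LV
cos(theta) = (33.4 - 18.2) / 23.7
cos(theta) = 0.64135
theta = arccos(0.64135) = 50.11 degrees

50.11


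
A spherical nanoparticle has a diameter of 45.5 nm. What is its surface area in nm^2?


Radius r = 45.5/2 = 22.75 nm
Surface area SA = 4 * pi * r^2
SA = 4 * pi * (22.75)^2
SA = 6503.88 nm^2

6503.88


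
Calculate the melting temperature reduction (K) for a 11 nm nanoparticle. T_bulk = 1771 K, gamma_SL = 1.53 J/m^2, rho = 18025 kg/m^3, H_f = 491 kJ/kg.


Radius R = 11/2 = 5.5 nm = 5.5e-09 m
Convert H_f = 491 kJ/kg = 491000 J/kg
dT = 2 * gamma_SL * T_bulk / (rho * H_f * R)
dT = 2 * 1.53 * 1771 / (18025 * 491000 * 5.5e-09)
dT = 111.3 K

111.3


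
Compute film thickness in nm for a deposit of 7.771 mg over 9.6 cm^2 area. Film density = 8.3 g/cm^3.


Convert: m = 7.771 mg = 7.7710e-06 kg, A = 9.6 cm^2 = 9.6000e-04 m^2, rho = 8.3 g/cm^3 = 8300 kg/m^3
t = m / (A * rho)
t = 7.7710e-06 / (9.6000e-04 * 8300)
t = 9.7528e-07 m = 975.3 nm

975.3


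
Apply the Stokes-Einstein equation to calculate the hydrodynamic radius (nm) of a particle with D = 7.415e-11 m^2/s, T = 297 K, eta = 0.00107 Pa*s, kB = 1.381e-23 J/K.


Stokes-Einstein: R = kB*T / (6*pi*eta*D)
R = 1.381e-23 * 297 / (6 * pi * 0.00107 * 7.415e-11)
R = 2.74255e-09 m = 2.74 nm

2.74


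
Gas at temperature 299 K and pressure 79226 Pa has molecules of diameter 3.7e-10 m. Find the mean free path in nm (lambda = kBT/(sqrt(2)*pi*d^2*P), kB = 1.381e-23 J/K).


Mean free path: lambda = kB*T / (sqrt(2) * pi * d^2 * P)
lambda = 1.381e-23 * 299 / (sqrt(2) * pi * (3.7e-10)^2 * 79226)
lambda = 8.56897e-08 m
lambda = 85.69 nm

85.69


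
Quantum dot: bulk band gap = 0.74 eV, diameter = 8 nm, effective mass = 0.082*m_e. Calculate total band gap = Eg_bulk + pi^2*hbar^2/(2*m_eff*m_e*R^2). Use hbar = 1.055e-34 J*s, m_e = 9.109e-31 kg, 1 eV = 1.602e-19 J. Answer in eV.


Radius R = 8/2 nm = 4e-09 m
Confinement energy dE = pi^2 * hbar^2 / (2 * m_eff * m_e * R^2)
dE = pi^2 * (1.055e-34)^2 / (2 * 0.082 * 9.109e-31 * (4e-09)^2) J, divided by 1.602e-19 J/eV
dE = 0.2869 eV
Total band gap = E_g(bulk) + dE = 0.74 + 0.2869 = 1.0269 eV

1.0269


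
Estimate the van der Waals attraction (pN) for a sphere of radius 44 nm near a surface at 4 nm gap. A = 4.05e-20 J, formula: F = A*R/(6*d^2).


Convert to SI: R = 44 nm = 4.4e-08 m, d = 4 nm = 4e-09 m
F = A * R / (6 * d^2)
F = 4.05e-20 * 4.4e-08 / (6 * (4e-09)^2)
F = 1.85625e-11 N = 18.562 pN

18.562


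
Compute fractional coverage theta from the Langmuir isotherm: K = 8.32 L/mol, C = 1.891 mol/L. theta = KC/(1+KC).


Langmuir isotherm: theta = K*C / (1 + K*C)
K*C = 8.32 * 1.891 = 15.73312
theta = 15.73312 / (1 + 15.73312) = 15.73312 / 16.73312
theta = 0.9402

0.9402


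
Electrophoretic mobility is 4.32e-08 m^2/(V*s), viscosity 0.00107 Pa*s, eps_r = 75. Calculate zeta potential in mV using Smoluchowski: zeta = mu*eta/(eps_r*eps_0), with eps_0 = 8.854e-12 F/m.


Smoluchowski equation: zeta = mu * eta / (eps_r * eps_0)
zeta = 4.32e-08 * 0.00107 / (75 * 8.854e-12)
zeta = 0.069609 V = 69.61 mV

69.61


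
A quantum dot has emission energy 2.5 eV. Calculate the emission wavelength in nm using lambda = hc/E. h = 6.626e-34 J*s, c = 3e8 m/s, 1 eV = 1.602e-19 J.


Convert energy: E = 2.5 eV = 2.5 * 1.602e-19 = 4.005e-19 J
lambda = h*c / E = 6.626e-34 * 3e8 / 4.005e-19
lambda = 4.9633e-07 m = 496.3 nm

496.3


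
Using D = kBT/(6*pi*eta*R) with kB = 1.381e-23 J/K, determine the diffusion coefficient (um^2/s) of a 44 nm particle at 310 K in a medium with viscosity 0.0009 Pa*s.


Radius R = 44/2 = 22 nm = 2.2e-08 m
D = kB*T / (6*pi*eta*R)
D = 1.381e-23 * 310 / (6 * pi * 0.0009 * 2.2e-08)
D = 1.14707e-11 m^2/s = 11.471 um^2/s

11.471


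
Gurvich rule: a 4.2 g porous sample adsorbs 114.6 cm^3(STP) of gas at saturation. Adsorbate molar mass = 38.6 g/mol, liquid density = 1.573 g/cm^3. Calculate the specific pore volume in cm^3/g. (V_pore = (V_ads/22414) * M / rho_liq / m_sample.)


Moles adsorbed n = V_ads / 22414 = 114.6 / 22414 = 5.112876e-03 mol
Liquid volume V_liq = n * M / rho_liq = 5.112876e-03 * 38.6 / 1.573 = 0.12547 cm^3
Specific pore volume V_pore = V_liq / m_sample = 0.12547 / 4.2
V_pore = 0.0299 cm^3/g

0.0299


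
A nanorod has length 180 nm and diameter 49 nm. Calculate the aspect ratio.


Aspect ratio AR = length / diameter
AR = 180 / 49
AR = 3.67

3.67


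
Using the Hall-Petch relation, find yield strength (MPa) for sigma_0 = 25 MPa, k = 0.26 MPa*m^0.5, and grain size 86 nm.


d = 86 nm = 8.6e-08 m
sqrt(d) = 0.0002932576
Hall-Petch contribution = k / sqrt(d) = 0.26 / 0.0002932576 = 886.6 MPa
sigma = sigma_0 + k/sqrt(d) = 25 + 886.6 = 911.6 MPa

911.6


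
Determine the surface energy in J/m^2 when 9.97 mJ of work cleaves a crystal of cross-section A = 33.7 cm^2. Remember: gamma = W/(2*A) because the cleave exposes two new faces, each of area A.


Convert: A = 33.7 cm^2 = 0.00337 m^2, W = 9.97 mJ = 0.00997 J
Cleaving exposes two faces of area A, so total new surface = 2*A and gamma = W / (2*A)
gamma = 0.00997 / (2 * 0.00337)
gamma = 1.479 J/m^2

1.479


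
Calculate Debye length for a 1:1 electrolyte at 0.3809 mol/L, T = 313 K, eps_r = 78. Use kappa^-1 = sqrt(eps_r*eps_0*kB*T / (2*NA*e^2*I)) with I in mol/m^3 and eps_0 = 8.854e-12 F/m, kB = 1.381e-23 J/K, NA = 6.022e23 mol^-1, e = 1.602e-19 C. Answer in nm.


Ionic strength I = 0.3809 * 1^2 * 1000 = 380.9 mol/m^3
kappa^-1 = sqrt(78 * 8.854e-12 * 1.381e-23 * 313 / (2 * 6.022e23 * (1.602e-19)^2 * 380.9))
kappa^-1 = 0.504 nm

0.504


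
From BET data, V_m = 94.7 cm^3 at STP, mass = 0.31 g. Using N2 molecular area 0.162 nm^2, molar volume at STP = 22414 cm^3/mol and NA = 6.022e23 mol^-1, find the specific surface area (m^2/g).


Number of moles in monolayer = V_m / 22414 = 94.7 / 22414 = 0.00422504
Number of molecules = moles * NA = 0.00422504 * 6.022e23
SA = molecules * sigma / mass
SA = (94.7 / 22414) * 6.022e23 * 0.162e-18 / 0.31
SA = 1329.6 m^2/g

1329.6


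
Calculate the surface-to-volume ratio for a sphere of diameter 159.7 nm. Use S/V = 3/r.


Radius r = 159.7/2 = 79.85 nm
S/V = 3 / r = 3 / 79.85
S/V = 0.0376 nm^-1

0.0376


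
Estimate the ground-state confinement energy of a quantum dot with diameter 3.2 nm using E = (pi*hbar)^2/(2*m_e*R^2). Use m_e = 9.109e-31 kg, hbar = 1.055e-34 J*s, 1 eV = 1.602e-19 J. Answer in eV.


Radius R = 3.2/2 = 1.6 nm = 1.6e-09 m
E = (pi * 1.055e-34)^2 / (2 * 9.109e-31 * (1.6e-09)^2)
E(J) = 2.3554e-20
E = E(J) / 1.602e-19 = 0.147 eV

0.147


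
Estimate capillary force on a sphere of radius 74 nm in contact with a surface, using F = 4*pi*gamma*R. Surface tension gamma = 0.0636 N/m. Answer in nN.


Convert radius: R = 74 nm = 7.4e-08 m
F = 4 * pi * gamma * R
F = 4 * pi * 0.0636 * 7.4e-08
F = 5.91424e-08 N = 59.1424 nN

59.1424


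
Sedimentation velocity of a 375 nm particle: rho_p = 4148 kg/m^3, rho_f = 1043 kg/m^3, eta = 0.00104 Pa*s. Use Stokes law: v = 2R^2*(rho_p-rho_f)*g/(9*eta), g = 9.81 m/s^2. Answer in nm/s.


Radius R = 375/2 nm = 1.875e-07 m
Density difference = 4148 - 1043 = 3105 kg/m^3
v = 2 * R^2 * (rho_p - rho_f) * g / (9 * eta)
v = 2 * (1.875e-07)^2 * 3105 * 9.81 / (9 * 0.00104)
v = 2.28816e-07 m/s = 228.8165 nm/s

228.8165


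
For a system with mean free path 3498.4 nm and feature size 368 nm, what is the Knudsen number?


Knudsen number Kn = lambda / L
Kn = 3498.4 / 368
Kn = 9.5065

9.5065


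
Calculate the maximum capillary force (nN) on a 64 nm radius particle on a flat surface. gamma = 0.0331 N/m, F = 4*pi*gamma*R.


Convert radius: R = 64 nm = 6.4e-08 m
F = 4 * pi * gamma * R
F = 4 * pi * 0.0331 * 6.4e-08
F = 2.66206e-08 N = 26.6206 nN

26.6206


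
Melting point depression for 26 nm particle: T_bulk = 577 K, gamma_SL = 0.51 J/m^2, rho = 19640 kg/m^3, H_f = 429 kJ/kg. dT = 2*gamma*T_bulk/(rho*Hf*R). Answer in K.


Radius R = 26/2 = 13 nm = 1.3e-08 m
Convert H_f = 429 kJ/kg = 429000 J/kg
dT = 2 * gamma_SL * T_bulk / (rho * H_f * R)
dT = 2 * 0.51 * 577 / (19640 * 429000 * 1.3e-08)
dT = 5.4 K

5.4
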